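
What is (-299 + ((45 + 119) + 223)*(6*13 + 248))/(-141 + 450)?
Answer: 125863/309 ≈ 407.32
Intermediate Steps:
(-299 + ((45 + 119) + 223)*(6*13 + 248))/(-141 + 450) = (-299 + (164 + 223)*(78 + 248))/309 = (-299 + 387*326)*(1/309) = (-299 + 126162)*(1/309) = 125863*(1/309) = 125863/309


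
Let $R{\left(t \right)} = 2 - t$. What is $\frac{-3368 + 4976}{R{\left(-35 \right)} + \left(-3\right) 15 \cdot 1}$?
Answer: $-201$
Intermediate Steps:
$\frac{-3368 + 4976}{R{\left(-35 \right)} + \left(-3\right) 15 \cdot 1} = \frac{-3368 + 4976}{\left(2 - -35\right) + \left(-3\right) 15 \cdot 1} = \frac{1608}{\left(2 + 35\right) - 45} = \frac{1608}{37 - 45} = \frac{1608}{-8} = 1608 \left(- \frac{1}{8}\right) = -201$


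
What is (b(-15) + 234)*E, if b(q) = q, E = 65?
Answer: 14235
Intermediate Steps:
(b(-15) + 234)*E = (-15 + 234)*65 = 219*65 = 14235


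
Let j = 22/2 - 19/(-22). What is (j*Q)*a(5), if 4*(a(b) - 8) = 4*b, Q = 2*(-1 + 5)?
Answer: 13572/11 ≈ 1233.8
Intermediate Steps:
j = 261/22 (j = 22*(½) - 19*(-1/22) = 11 + 19/22 = 261/22 ≈ 11.864)
Q = 8 (Q = 2*4 = 8)
a(b) = 8 + b (a(b) = 8 + (4*b)/4 = 8 + b)
(j*Q)*a(5) = ((261/22)*8)*(8 + 5) = (1044/11)*13 = 13572/11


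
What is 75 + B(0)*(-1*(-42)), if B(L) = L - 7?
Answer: -219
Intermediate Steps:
B(L) = -7 + L
75 + B(0)*(-1*(-42)) = 75 + (-7 + 0)*(-1*(-42)) = 75 - 7*42 = 75 - 294 = -219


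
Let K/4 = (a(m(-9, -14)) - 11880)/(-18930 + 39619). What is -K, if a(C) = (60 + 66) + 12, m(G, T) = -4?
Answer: 46968/20689 ≈ 2.2702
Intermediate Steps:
a(C) = 138 (a(C) = 126 + 12 = 138)
K = -46968/20689 (K = 4*((138 - 11880)/(-18930 + 39619)) = 4*(-11742/20689) = -46968/20689 ≈ -2.2702)
-K = -1*(-46968/20689) = 46968/20689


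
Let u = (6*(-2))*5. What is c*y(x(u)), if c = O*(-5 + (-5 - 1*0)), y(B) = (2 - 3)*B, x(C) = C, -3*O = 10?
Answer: 2000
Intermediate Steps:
u = -60 (u = -12*5 = -60)
O = -10/3 (O = -⅓*10 = -10/3 ≈ -3.3333)
y(B) = -B
c = 100/3 (c = -10*(-5 + (-5 - 1*0))/3 = -10*(-5 + (-5 + 0))/3 = -10*(-5 - 5)/3 = -10/3*(-10) = 100/3 ≈ 33.333)
c*y(x(u)) = 100*(-1*(-60))/3 = (100/3)*60 = 2000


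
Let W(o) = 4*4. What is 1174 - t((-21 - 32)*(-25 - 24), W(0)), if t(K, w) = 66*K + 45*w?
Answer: -170948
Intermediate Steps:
W(o) = 16
t(K, w) = 45*w + 66*K
1174 - t((-21 - 32)*(-25 - 24), W(0)) = 1174 - (45*16 + 66*((-21 - 32)*(-25 - 24))) = 1174 - (720 + 66*(-53*(-49))) = 1174 - (720 + 66*2597) = 1174 - (720 + 171402) = 1174 - 1*172122 = 1174 - 172122 = -170948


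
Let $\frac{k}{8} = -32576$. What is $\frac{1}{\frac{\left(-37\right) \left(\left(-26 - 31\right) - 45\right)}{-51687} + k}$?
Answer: $- \frac{17229}{4490016490} \approx -3.8372 \cdot 10^{-6}$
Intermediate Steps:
$k = -260608$ ($k = 8 \left(-32576\right) = -260608$)
$\frac{1}{\frac{\left(-37\right) \left(\left(-26 - 31\right) - 45\right)}{-51687} + k} = \frac{1}{\frac{\left(-37\right) \left(\left(-26 - 31\right) - 45\right)}{-51687} - 260608} = \frac{1}{- 37 \left(\left(-26 - 31\right) - 45\right) \left(- \frac{1}{51687}\right) - 260608} = \frac{1}{- 37 \left(-57 - 45\right) \left(- \frac{1}{51687}\right) - 260608} = \frac{1}{\left(-37\right) \left(-102\right) \left(- \frac{1}{51687}\right) - 260608} = \frac{1}{3774 \left(- \frac{1}{51687}\right) - 260608} = \frac{1}{- \frac{1258}{17229} - 260608} = \frac{1}{- \frac{4490016490}{17229}} = - \frac{17229}{4490016490}$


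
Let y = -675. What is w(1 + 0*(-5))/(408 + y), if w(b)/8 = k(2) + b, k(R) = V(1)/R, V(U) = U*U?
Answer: -4/89 ≈ -0.044944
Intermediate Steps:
V(U) = U²
k(R) = 1/R (k(R) = 1²/R = 1/R)
w(b) = 4 + 8*b (w(b) = 8*(1/2 + b) = 8*(½ + b) = 4 + 8*b)
w(1 + 0*(-5))/(408 + y) = (4 + 8*(1 + 0*(-5)))/(408 - 675) = (4 + 8*(1 + 0))/(-267) = (4 + 8*1)*(-1/267) = (4 + 8)*(-1/267) = 12*(-1/267) = -4/89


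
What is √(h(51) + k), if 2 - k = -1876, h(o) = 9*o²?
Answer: √25287 ≈ 159.02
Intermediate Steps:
k = 1878 (k = 2 - 1*(-1876) = 2 + 1876 = 1878)
√(h(51) + k) = √(9*51² + 1878) = √(9*2601 + 1878) = √(23409 + 1878) = √25287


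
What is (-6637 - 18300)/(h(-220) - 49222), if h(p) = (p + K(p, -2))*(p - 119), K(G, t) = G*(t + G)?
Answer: 24937/16531402 ≈ 0.0015085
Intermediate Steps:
K(G, t) = G*(G + t)
h(p) = (-119 + p)*(p + p*(-2 + p)) (h(p) = (p + p*(p - 2))*(p - 119) = (p + p*(-2 + p))*(-119 + p) = (-119 + p)*(p + p*(-2 + p)))
(-6637 - 18300)/(h(-220) - 49222) = (-6637 - 18300)/(-220*(119 + (-220)**2 - 120*(-220)) - 49222) = -24937/(-220*(119 + 48400 + 26400) - 49222) = -24937/(-220*74919 - 49222) = -24937/(-16482180 - 49222) = -24937/(-16531402) = -24937*(-1/16531402) = 24937/16531402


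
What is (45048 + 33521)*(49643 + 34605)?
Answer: 6619281112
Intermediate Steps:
(45048 + 33521)*(49643 + 34605) = 78569*84248 = 6619281112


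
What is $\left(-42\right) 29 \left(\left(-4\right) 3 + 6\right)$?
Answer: $7308$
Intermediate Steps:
$\left(-42\right) 29 \left(\left(-4\right) 3 + 6\right) = - 1218 \left(-12 + 6\right) = \left(-1218\right) \left(-6\right) = 7308$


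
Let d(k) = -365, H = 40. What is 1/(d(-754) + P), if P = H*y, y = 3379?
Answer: 1/134795 ≈ 7.4187e-6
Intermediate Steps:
P = 135160 (P = 40*3379 = 135160)
1/(d(-754) + P) = 1/(-365 + 135160) = 1/134795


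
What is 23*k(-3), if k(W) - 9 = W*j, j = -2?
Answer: 345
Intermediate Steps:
k(W) = 9 - 2*W (k(W) = 9 + W*(-2) = 9 - 2*W)
23*k(-3) = 23*(9 - 2*(-3)) = 23*(9 + 6) = 23*15 = 345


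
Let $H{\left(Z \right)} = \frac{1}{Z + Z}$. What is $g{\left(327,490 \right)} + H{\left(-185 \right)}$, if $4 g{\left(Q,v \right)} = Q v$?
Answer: $\frac{7410637}{185} \approx 40058.0$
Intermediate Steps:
$g{\left(Q,v \right)} = \frac{Q v}{4}$
$H{\left(Z \right)} = \frac{1}{2 Z}$
$g{\left(327,490 \right)} + H{\left(-185 \right)} = \frac{1}{4} \cdot 327 \cdot 490 + \frac{1}{2 \left(-185\right)} = \frac{80115}{2} + \frac{1}{2} \left(- \frac{1}{185}\right) = \frac{80115}{2} - \frac{1}{370} = \frac{7410637}{185}$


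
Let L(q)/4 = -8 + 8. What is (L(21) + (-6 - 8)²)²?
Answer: 38416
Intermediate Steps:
L(q) = 0 (L(q) = 4*(-8 + 8) = 4*0 = 0)
(L(21) + (-6 - 8)²)² = (0 + (-6 - 8)²)² = (0 + (-14)²)² = (0 + 196)² = 196² = 38416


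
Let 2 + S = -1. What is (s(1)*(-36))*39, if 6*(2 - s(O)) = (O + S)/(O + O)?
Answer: -3042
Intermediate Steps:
S = -3 (S = -2 - 1 = -3)
s(O) = 2 - (-3 + O)/(12*O) (s(O) = 2 - (O - 3)/(6*(O + O)) = 2 - (-3 + O)/(6*(2*O)) = 2 - (-3 + O)*1/(2*O)/6 = 2 - (-3 + O)/(12*O))
(s(1)*(-36))*39 = (((1/12)*(3 + 23*1)/1)*(-36))*39 = (((1/12)*1*(3 + 23))*(-36))*39 = (((1/12)*1*26)*(-36))*39 = ((13/6)*(-36))*39 = -78*39 = -3042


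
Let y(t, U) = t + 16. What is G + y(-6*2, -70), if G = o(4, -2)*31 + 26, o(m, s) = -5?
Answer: -125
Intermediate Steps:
y(t, U) = 16 + t
G = -129 (G = -5*31 + 26 = -155 + 26 = -129)
G + y(-6*2, -70) = -129 + (16 - 6*2) = -129 + (16 - 12) = -129 + 4 = -125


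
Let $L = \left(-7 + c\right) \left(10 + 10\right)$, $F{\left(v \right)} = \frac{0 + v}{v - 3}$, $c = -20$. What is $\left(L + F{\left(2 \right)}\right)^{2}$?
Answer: $293764$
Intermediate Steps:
$F{\left(v \right)} = \frac{v}{-3 + v}$
$L = -540$ ($L = \left(-7 - 20\right) \left(10 + 10\right) = \left(-27\right) 20 = -540$)
$\left(L + F{\left(2 \right)}\right)^{2} = \left(-540 + \frac{2}{-3 + 2}\right)^{2} = \left(-540 + \frac{2}{-1}\right)^{2} = \left(-540 + 2 \left(-1\right)\right)^{2} = \left(-540 - 2\right)^{2} = \left(-542\right)^{2} = 293764$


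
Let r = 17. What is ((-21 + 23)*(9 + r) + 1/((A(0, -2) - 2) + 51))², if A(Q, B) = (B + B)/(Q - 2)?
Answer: 7038409/2601 ≈ 2706.0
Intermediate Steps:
A(Q, B) = 2*B/(-2 + Q) (A(Q, B) = (2*B)/(-2 + Q) = 2*B/(-2 + Q))
((-21 + 23)*(9 + r) + 1/((A(0, -2) - 2) + 51))² = ((-21 + 23)*(9 + 17) + 1/((2*(-2)/(-2 + 0) - 2) + 51))² = (2*26 + 1/((2*(-2)/(-2) - 2) + 51))² = (52 + 1/((2*(-2)*(-½) - 2) + 51))² = (52 + 1/((2 - 2) + 51))² = (52 + 1/(0 + 51))² = (52 + 1/51)² = (2653/51)² = 7038409/2601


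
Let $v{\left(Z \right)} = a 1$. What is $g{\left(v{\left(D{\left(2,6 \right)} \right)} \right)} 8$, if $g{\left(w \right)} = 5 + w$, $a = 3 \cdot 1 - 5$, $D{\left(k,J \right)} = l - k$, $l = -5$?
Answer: $24$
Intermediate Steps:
$D{\left(k,J \right)} = -5 - k$
$a = -2$ ($a = 3 - 5 = -2$)
$v{\left(Z \right)} = -2$ ($v{\left(Z \right)} = \left(-2\right) 1 = -2$)
$g{\left(v{\left(D{\left(2,6 \right)} \right)} \right)} 8 = \left(5 - 2\right) 8 = 3 \cdot 8 = 24$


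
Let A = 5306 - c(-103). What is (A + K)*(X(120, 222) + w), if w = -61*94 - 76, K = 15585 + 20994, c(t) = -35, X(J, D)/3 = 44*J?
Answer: 420457600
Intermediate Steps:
X(J, D) = 132*J (X(J, D) = 3*(44*J) = 132*J)
K = 36579
w = -5810 (w = -5734 - 76 = -5810)
A = 5341 (A = 5306 - 1*(-35) = 5306 + 35 = 5341)
(A + K)*(X(120, 222) + w) = (5341 + 36579)*(132*120 - 5810) = 41920*(15840 - 5810) = 41920*10030 = 420457600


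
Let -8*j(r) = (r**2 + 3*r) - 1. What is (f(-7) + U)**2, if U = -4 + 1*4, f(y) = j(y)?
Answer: 729/64 ≈ 11.391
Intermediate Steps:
j(r) = 1/8 - 3*r/8 - r**2/8 (j(r) = -((r**2 + 3*r) - 1)/8 = -(-1 + r**2 + 3*r)/8 = 1/8 - 3*r/8 - r**2/8)
f(y) = 1/8 - 3*y/8 - y**2/8
U = 0 (U = -4 + 4 = 0)
(f(-7) + U)**2 = ((1/8 - 3/8*(-7) - 1/8*(-7)**2) + 0)**2 = ((1/8 + 21/8 - 1/8*49) + 0)**2 = ((1/8 + 21/8 - 49/8) + 0)**2 = (-27/8 + 0)**2 = (-27/8)**2 = 729/64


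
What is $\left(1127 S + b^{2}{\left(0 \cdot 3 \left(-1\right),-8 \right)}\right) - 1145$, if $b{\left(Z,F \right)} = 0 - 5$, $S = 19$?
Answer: $20293$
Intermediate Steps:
$b{\left(Z,F \right)} = -5$
$\left(1127 S + b^{2}{\left(0 \cdot 3 \left(-1\right),-8 \right)}\right) - 1145 = \left(1127 \cdot 19 + \left(-5\right)^{2}\right) - 1145 = \left(21413 + 25\right) - 1145 = 21438 - 1145 = 20293$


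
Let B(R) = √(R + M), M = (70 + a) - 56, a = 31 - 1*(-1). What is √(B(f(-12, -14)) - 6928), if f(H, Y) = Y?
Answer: 2*√(-1732 + √2) ≈ 83.201*I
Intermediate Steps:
a = 32 (a = 31 + 1 = 32)
M = 46 (M = (70 + 32) - 56 = 102 - 56 = 46)
B(R) = √(46 + R) (B(R) = √(R + 46) = √(46 + R))
√(B(f(-12, -14)) - 6928) = √(√(46 - 14) - 6928) = √(√32 - 6928) = √(4*√2 - 6928) = √(-6928 + 4*√2)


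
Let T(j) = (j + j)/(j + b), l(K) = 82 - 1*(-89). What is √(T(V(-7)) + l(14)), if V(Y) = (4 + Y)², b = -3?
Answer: √174 ≈ 13.191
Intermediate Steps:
l(K) = 171 (l(K) = 82 + 89 = 171)
T(j) = 2*j/(-3 + j) (T(j) = (j + j)/(j - 3) = (2*j)/(-3 + j) = 2*j/(-3 + j))
√(T(V(-7)) + l(14)) = √(2*(4 - 7)²/(-3 + (4 - 7)²) + 171) = √(2*(-3)²/(-3 + (-3)²) + 171) = √(2*9/(-3 + 9) + 171) = √(2*9/6 + 171) = √(2*9*(⅙) + 171) = √(3 + 171) = √174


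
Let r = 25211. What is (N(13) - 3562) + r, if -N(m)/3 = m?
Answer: 21610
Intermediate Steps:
N(m) = -3*m
(N(13) - 3562) + r = (-3*13 - 3562) + 25211 = (-39 - 3562) + 25211 = -3601 + 25211 = 21610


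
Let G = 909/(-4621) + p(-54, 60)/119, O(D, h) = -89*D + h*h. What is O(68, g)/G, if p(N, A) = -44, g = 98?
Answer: -1953241248/311495 ≈ -6270.5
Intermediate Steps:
O(D, h) = h**2 - 89*D (O(D, h) = -89*D + h**2 = h**2 - 89*D)
G = -311495/549899 (G = 909/(-4621) - 44/119 = 909*(-1/4621) - 44*1/119 = -909/4621 - 44/119 = -311495/549899 ≈ -0.56646)
O(68, g)/G = (98**2 - 89*68)/(-311495/549899) = (9604 - 6052)*(-549899/311495) = 3552*(-549899/311495) = -1953241248/311495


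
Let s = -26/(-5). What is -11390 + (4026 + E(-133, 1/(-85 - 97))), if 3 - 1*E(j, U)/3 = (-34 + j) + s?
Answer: -34348/5 ≈ -6869.6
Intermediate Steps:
s = 26/5 (s = -26*(-⅕) = 26/5 ≈ 5.2000)
E(j, U) = 477/5 - 3*j (E(j, U) = 9 - 3*((-34 + j) + 26/5) = 9 - 3*(-144/5 + j) = 9 + (432/5 - 3*j) = 477/5 - 3*j)
-11390 + (4026 + E(-133, 1/(-85 - 97))) = -11390 + (4026 + (477/5 - 3*(-133))) = -11390 + (4026 + (477/5 + 399)) = -11390 + (4026 + 2472/5) = -11390 + 22602/5 = -34348/5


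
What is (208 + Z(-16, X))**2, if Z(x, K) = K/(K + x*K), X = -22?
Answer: 9728161/225 ≈ 43236.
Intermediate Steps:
Z(x, K) = K/(K + K*x)
(208 + Z(-16, X))**2 = (208 + 1/(1 - 16))**2 = (208 + 1/(-15))**2 = (208 - 1/15)**2 = (3119/15)**2 = 9728161/225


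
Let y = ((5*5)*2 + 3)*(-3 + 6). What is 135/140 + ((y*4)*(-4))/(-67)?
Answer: 73041/1876 ≈ 38.934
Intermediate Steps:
y = 159 (y = (25*2 + 3)*3 = (50 + 3)*3 = 53*3 = 159)
135/140 + ((y*4)*(-4))/(-67) = 135/140 + ((159*4)*(-4))/(-67) = 135*(1/140) + (636*(-4))*(-1/67) = 27/28 - 2544*(-1/67) = 27/28 + 2544/67 = 73041/1876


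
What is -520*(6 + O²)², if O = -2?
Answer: -52000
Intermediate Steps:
-520*(6 + O²)² = -520*(6 + (-2)²)² = -520*(6 + 4)² = -520*10² = -520*100 = -52000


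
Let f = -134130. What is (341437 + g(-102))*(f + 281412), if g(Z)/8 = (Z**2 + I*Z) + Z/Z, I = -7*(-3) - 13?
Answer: 61585821018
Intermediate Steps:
I = 8 (I = 21 - 13 = 8)
g(Z) = 8 + 8*Z**2 + 64*Z (g(Z) = 8*((Z**2 + 8*Z) + Z/Z) = 8*((Z**2 + 8*Z) + 1) = 8*(1 + Z**2 + 8*Z) = 8 + 8*Z**2 + 64*Z)
(341437 + g(-102))*(f + 281412) = (341437 + (8 + 8*(-102)**2 + 64*(-102)))*(-134130 + 281412) = (341437 + (8 + 8*10404 - 6528))*147282 = (341437 + (8 + 83232 - 6528))*147282 = (341437 + 76712)*147282 = 418149*147282 = 61585821018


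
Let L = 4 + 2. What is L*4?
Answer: 24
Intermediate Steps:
L = 6
L*4 = 6*4 = 24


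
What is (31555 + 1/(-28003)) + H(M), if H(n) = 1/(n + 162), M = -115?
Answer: 41530857211/1316141 ≈ 31555.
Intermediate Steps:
H(n) = 1/(162 + n)
(31555 + 1/(-28003)) + H(M) = (31555 + 1/(-28003)) + 1/(162 - 115) = (31555 - 1/28003) + 1/47 = 883634664/28003 + 1/47 = 41530857211/1316141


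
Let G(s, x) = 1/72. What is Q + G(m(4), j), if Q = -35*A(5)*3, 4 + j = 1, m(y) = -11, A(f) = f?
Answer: -37799/72 ≈ -524.99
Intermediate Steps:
j = -3 (j = -4 + 1 = -3)
G(s, x) = 1/72
Q = -525 (Q = -35*5*3 = -175*3 = -525)
Q + G(m(4), j) = -525 + 1/72 = -37799/72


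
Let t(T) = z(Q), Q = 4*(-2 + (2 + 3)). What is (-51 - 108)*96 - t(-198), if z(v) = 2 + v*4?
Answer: -15314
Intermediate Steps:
Q = 12 (Q = 4*(-2 + 5) = 4*3 = 12)
z(v) = 2 + 4*v
t(T) = 50 (t(T) = 2 + 4*12 = 2 + 48 = 50)
(-51 - 108)*96 - t(-198) = (-51 - 108)*96 - 1*50 = -159*96 - 50 = -15264 - 50 = -15314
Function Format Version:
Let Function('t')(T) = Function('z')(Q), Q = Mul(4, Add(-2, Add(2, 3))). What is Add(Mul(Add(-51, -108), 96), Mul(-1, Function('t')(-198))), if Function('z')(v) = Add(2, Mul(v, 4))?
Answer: -15314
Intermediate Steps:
Q = 12 (Q = Mul(4, Add(-2, 5)) = Mul(4, 3) = 12)
Function('z')(v) = Add(2, Mul(4, v))
Function('t')(T) = 50 (Function('t')(T) = Add(2, Mul(4, 12)) = Add(2, 48) = 50)
Add(Mul(Add(-51, -108), 96), Mul(-1, Function('t')(-198))) = Add(Mul(Add(-51, -108), 96), Mul(-1, 50)) = Add(Mul(-159, 96), -50) = Add(-15264, -50) = -15314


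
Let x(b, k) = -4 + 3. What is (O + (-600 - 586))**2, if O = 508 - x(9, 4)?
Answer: 458329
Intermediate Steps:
x(b, k) = -1
O = 509 (O = 508 - 1*(-1) = 508 + 1 = 509)
(O + (-600 - 586))**2 = (509 + (-600 - 586))**2 = (509 - 1186)**2 = (-677)**2 = 458329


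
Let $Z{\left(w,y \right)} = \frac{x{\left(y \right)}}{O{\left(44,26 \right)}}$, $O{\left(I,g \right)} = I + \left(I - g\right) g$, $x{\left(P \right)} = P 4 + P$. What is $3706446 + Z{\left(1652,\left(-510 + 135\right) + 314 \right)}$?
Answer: $\frac{1897700047}{512} \approx 3.7064 \cdot 10^{6}$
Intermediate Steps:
$x{\left(P \right)} = 5 P$ ($x{\left(P \right)} = 4 P + P = 5 P$)
$O{\left(I,g \right)} = I + g \left(I - g\right)$
$Z{\left(w,y \right)} = \frac{5 y}{512}$ ($Z{\left(w,y \right)} = \frac{5 y}{44 - 26^{2} + 44 \cdot 26} = \frac{5 y}{44 - 676 + 1144} = \frac{5 y}{512}$)
$3706446 + Z{\left(1652,\left(-510 + 135\right) + 314 \right)} = 3706446 + \frac{5 \left(\left(-510 + 135\right) + 314\right)}{512} = 3706446 + \frac{5 \left(-375 + 314\right)}{512} = 3706446 + \frac{5}{512} \left(-61\right) = 3706446 - \frac{305}{512} = \frac{1897700047}{512}$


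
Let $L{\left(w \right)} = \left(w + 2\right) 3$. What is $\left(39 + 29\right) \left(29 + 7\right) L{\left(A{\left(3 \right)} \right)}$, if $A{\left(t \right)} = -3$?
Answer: $-7344$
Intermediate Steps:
$L{\left(w \right)} = 6 + 3 w$ ($L{\left(w \right)} = \left(2 + w\right) 3 = 6 + 3 w$)
$\left(39 + 29\right) \left(29 + 7\right) L{\left(A{\left(3 \right)} \right)} = \left(39 + 29\right) \left(29 + 7\right) \left(6 + 3 \left(-3\right)\right) = 68 \cdot 36 \left(6 - 9\right) = 2448 \left(-3\right) = -7344$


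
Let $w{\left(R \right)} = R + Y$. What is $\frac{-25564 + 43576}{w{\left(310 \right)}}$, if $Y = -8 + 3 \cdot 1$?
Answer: $\frac{18012}{305} \approx 59.056$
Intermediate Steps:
$Y = -5$ ($Y = -8 + 3 = -5$)
$w{\left(R \right)} = -5 + R$ ($w{\left(R \right)} = R - 5 = -5 + R$)
$\frac{-25564 + 43576}{w{\left(310 \right)}} = \frac{-25564 + 43576}{-5 + 310} = \frac{18012}{305}$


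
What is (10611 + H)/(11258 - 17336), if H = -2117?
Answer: -4247/3039 ≈ -1.3975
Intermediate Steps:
(10611 + H)/(11258 - 17336) = (10611 - 2117)/(11258 - 17336) = 8494/(-6078) = 8494*(-1/6078) = -4247/3039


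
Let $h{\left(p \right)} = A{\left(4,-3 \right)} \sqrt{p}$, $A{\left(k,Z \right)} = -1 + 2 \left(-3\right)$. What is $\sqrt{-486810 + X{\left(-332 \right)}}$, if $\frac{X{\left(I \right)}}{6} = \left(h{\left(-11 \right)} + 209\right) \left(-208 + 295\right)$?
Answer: $3 \sqrt{-41968 - 406 i \sqrt{11}} \approx 9.8582 - 614.66 i$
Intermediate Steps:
$A{\left(k,Z \right)} = -7$ ($A{\left(k,Z \right)} = -1 - 6 = -7$)
$h{\left(p \right)} = - 7 \sqrt{p}$
$X{\left(I \right)} = 109098 - 3654 i \sqrt{11}$ ($X{\left(I \right)} = 6 \left(- 7 \sqrt{-11} + 209\right) \left(-208 + 295\right) = 6 \left(- 7 i \sqrt{11} + 209\right) 87 = 6 \left(209 - 7 i \sqrt{11}\right) 87 = 6 \left(18183 - 609 i \sqrt{11}\right) = 109098 - 3654 i \sqrt{11}$)
$\sqrt{-486810 + X{\left(-332 \right)}} = \sqrt{-486810 + \left(109098 - 3654 i \sqrt{11}\right)} = \sqrt{-377712 - 3654 i \sqrt{11}}$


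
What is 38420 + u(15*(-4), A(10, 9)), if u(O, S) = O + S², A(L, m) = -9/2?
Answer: 153521/4 ≈ 38380.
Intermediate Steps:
A(L, m) = -9/2 (A(L, m) = -9*½ = -9/2)
38420 + u(15*(-4), A(10, 9)) = 38420 + (15*(-4) + (-9/2)²) = 38420 + (-60 + 81/4) = 38420 - 159/4 = 153521/4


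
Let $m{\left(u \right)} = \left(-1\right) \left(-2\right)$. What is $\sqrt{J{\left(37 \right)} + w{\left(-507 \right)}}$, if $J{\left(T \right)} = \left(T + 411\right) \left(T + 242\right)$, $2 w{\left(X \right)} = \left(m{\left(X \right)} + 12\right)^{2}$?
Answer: $\sqrt{125090} \approx 353.68$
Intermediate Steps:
$m{\left(u \right)} = 2$
$w{\left(X \right)} = 98$ ($w{\left(X \right)} = \frac{\left(2 + 12\right)^{2}}{2} = \frac{14^{2}}{2} = \frac{1}{2} \cdot 196 = 98$)
$J{\left(T \right)} = \left(242 + T\right) \left(411 + T\right)$ ($J{\left(T \right)} = \left(411 + T\right) \left(242 + T\right) = \left(242 + T\right) \left(411 + T\right)$)
$\sqrt{J{\left(37 \right)} + w{\left(-507 \right)}} = \sqrt{\left(99462 + 37^{2} + 653 \cdot 37\right) + 98} = \sqrt{\left(99462 + 1369 + 24161\right) + 98} = \sqrt{124992 + 98} = \sqrt{125090}$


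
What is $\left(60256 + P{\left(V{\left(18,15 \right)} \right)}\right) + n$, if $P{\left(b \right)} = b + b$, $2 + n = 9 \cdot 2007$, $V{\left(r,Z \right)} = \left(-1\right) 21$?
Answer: $78275$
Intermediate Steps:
$V{\left(r,Z \right)} = -21$
$n = 18061$ ($n = -2 + 9 \cdot 2007 = -2 + 18063 = 18061$)
$P{\left(b \right)} = 2 b$
$\left(60256 + P{\left(V{\left(18,15 \right)} \right)}\right) + n = \left(60256 + 2 \left(-21\right)\right) + 18061 = \left(60256 - 42\right) + 18061 = 60214 + 18061 = 78275$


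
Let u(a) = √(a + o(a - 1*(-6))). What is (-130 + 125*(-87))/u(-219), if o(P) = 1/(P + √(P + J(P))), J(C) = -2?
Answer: -11005/√(-(46648 - 219*I*√215)/(213 - I*√215)) ≈ -0.00054612 - 743.64*I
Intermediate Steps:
o(P) = 1/(P + √(-2 + P)) (o(P) = 1/(P + √(P - 2)) = 1/(P + √(-2 + P)))
u(a) = √(a + 1/(6 + a + √(4 + a))) (u(a) = √(a + 1/((a - 1*(-6)) + √(-2 + (a - 1*(-6))))) = √(a + 1/((a + 6) + √(-2 + (a + 6)))) = √(a + 1/((6 + a) + √(-2 + (6 + a)))) = √(a + 1/((6 + a) + √(4 + a))) = √(a + 1/(6 + a + √(4 + a))))
(-130 + 125*(-87))/u(-219) = (-130 + 125*(-87))/(√((1 - 219*(6 - 219 + √(4 - 219)))/(6 - 219 + √(4 - 219)))) = (-130 - 10875)/(√((1 - 219*(6 - 219 + √(-215)))/(6 - 219 + √(-215)))) = -11005/√((1 - 219*(6 - 219 + I*√215))/(6 - 219 + I*√215)) = -11005/√((1 - 219*(-213 + I*√215))/(-213 + I*√215)) = -11005/√((1 + (46647 - 219*I*√215))/(-213 + I*√215)) = -11005/√((46648 - 219*I*√215)/(-213 + I*√215))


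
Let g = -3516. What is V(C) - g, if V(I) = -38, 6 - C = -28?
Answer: 3478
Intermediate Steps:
C = 34 (C = 6 - 1*(-28) = 6 + 28 = 34)
V(C) - g = -38 - 1*(-3516) = -38 + 3516 = 3478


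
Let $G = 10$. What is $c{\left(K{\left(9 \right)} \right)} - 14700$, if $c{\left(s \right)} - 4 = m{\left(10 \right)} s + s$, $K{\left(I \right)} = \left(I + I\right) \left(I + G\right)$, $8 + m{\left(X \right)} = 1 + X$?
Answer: $-13328$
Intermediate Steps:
$m{\left(X \right)} = -7 + X$ ($m{\left(X \right)} = -8 + \left(1 + X\right) = -7 + X$)
$K{\left(I \right)} = 2 I \left(10 + I\right)$ ($K{\left(I \right)} = \left(I + I\right) \left(I + 10\right) = 2 I \left(10 + I\right)$)
$c{\left(s \right)} = 4 + 4 s$ ($c{\left(s \right)} = 4 + \left(\left(-7 + 10\right) s + s\right) = 4 + \left(3 s + s\right) = 4 + 4 s$)
$c{\left(K{\left(9 \right)} \right)} - 14700 = \left(4 + 4 \cdot 2 \cdot 9 \left(10 + 9\right)\right) - 14700 = \left(4 + 4 \cdot 2 \cdot 9 \cdot 19\right) - 14700 = \left(4 + 4 \cdot 342\right) - 14700 = \left(4 + 1368\right) - 14700 = 1372 - 14700 = -13328$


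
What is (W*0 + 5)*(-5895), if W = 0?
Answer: -29475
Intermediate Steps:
(W*0 + 5)*(-5895) = (0*0 + 5)*(-5895) = (0 + 5)*(-5895) = 5*(-5895) = -29475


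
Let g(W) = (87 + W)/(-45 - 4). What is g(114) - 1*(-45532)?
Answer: 2230867/49 ≈ 45528.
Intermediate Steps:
g(W) = -87/49 - W/49 (g(W) = (87 + W)/(-49) = (87 + W)*(-1/49) = -87/49 - W/49)
g(114) - 1*(-45532) = (-87/49 - 1/49*114) - 1*(-45532) = (-87/49 - 114/49) + 45532 = -201/49 + 45532 = 2230867/49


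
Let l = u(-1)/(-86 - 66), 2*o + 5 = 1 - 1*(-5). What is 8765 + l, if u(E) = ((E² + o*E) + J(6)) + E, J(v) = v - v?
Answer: 2664561/304 ≈ 8765.0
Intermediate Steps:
o = ½ (o = -5/2 + (1 - 1*(-5))/2 = -5/2 + (1 + 5)/2 = -5/2 + (½)*6 = -5/2 + 3 = ½ ≈ 0.50000)
J(v) = 0
u(E) = E² + 3*E/2 (u(E) = ((E² + E/2) + 0) + E = (E² + E/2) + E = E² + 3*E/2)
l = 1/304 (l = ((½)*(-1)*(3 + 2*(-1)))/(-86 - 66) = ((½)*(-1)*(3 - 2))/(-152) = ((½)*(-1)*1)*(-1/152) = -½*(-1/152) = 1/304 ≈ 0.0032895)
8765 + l = 8765 + 1/304 = 2664561/304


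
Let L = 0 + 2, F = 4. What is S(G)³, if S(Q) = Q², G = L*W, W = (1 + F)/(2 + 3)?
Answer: 64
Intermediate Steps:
L = 2
W = 1 (W = (1 + 4)/(2 + 3) = 5/5 = 5*(⅕) = 1)
G = 2 (G = 2*1 = 2)
S(G)³ = (2²)³ = 4³ = 64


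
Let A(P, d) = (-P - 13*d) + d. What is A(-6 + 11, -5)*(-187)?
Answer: -10285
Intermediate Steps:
A(P, d) = -P - 12*d
A(-6 + 11, -5)*(-187) = (-(-6 + 11) - 12*(-5))*(-187) = (-1*5 + 60)*(-187) = (-5 + 60)*(-187) = 55*(-187) = -10285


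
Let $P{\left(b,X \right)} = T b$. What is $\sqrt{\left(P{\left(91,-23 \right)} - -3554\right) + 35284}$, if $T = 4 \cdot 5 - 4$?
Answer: $\sqrt{40294} \approx 200.73$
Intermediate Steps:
$T = 16$ ($T = 20 - 4 = 16$)
$P{\left(b,X \right)} = 16 b$
$\sqrt{\left(P{\left(91,-23 \right)} - -3554\right) + 35284} = \sqrt{\left(16 \cdot 91 - -3554\right) + 35284} = \sqrt{\left(1456 + 3554\right) + 35284} = \sqrt{5010 + 35284} = \sqrt{40294}$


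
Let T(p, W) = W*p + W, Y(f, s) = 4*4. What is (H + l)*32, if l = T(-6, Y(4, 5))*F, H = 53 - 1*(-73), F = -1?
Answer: 6592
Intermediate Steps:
Y(f, s) = 16
T(p, W) = W + W*p
H = 126 (H = 53 + 73 = 126)
l = 80 (l = (16*(1 - 6))*(-1) = (16*(-5))*(-1) = -80*(-1) = 80)
(H + l)*32 = (126 + 80)*32 = 206*32 = 6592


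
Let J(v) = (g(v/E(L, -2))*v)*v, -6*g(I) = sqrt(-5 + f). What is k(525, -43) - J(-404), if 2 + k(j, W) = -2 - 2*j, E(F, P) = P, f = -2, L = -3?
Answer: -1054 + 81608*I*sqrt(7)/3 ≈ -1054.0 + 71972.0*I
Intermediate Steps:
g(I) = -I*sqrt(7)/6 (g(I) = -sqrt(-5 - 2)/6 = -I*sqrt(7)/6)
k(j, W) = -4 - 2*j (k(j, W) = -2 + (-2 - 2*j) = -4 - 2*j)
J(v) = -I*sqrt(7)*v**2/6 (J(v) = ((-I*sqrt(7)/6)*v)*v = (-I*v*sqrt(7)/6)*v = -I*sqrt(7)*v**2/6)
k(525, -43) - J(-404) = (-4 - 2*525) - (-1)*I*sqrt(7)*(-404)**2/6 = (-4 - 1050) - (-1)*I*sqrt(7)*163216/6 = -1054 - (-81608)*I*sqrt(7)/3 = -1054 + 81608*I*sqrt(7)/3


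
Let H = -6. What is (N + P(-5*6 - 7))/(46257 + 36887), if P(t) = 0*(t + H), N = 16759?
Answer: 16759/83144 ≈ 0.20157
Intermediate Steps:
P(t) = 0 (P(t) = 0*(t - 6) = 0*(-6 + t) = 0)
(N + P(-5*6 - 7))/(46257 + 36887) = (16759 + 0)/(46257 + 36887) = 16759/83144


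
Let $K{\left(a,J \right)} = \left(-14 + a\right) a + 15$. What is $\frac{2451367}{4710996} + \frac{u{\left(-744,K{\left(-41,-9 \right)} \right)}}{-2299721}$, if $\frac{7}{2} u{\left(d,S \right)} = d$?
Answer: $\frac{39469231142297}{75837835024812} \approx 0.52044$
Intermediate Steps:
$K{\left(a,J \right)} = 15 + a \left(-14 + a\right)$ ($K{\left(a,J \right)} = a \left(-14 + a\right) + 15 = 15 + a \left(-14 + a\right)$)
$u{\left(d,S \right)} = \frac{2 d}{7}$
$\frac{2451367}{4710996} + \frac{u{\left(-744,K{\left(-41,-9 \right)} \right)}}{-2299721} = \frac{2451367}{4710996} + \frac{\frac{2}{7} \left(-744\right)}{-2299721} = 2451367 \cdot \frac{1}{4710996} - - \frac{1488}{16098047} = \frac{2451367}{4710996} + \frac{1488}{16098047} = \frac{39469231142297}{75837835024812}$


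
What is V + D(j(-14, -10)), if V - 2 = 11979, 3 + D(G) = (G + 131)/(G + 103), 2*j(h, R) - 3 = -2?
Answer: 2479709/207 ≈ 11979.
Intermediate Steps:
j(h, R) = 1/2 (j(h, R) = 3/2 + (1/2)*(-2) = 3/2 - 1 = 1/2)
D(G) = -3 + (131 + G)/(103 + G) (D(G) = -3 + (G + 131)/(G + 103) = -3 + (131 + G)/(103 + G))
V = 11981 (V = 2 + 11979 = 11981)
V + D(j(-14, -10)) = 11981 + 2*(-89 - 1*1/2)/(103 + 1/2) = 11981 + 2*(-89 - 1/2)/(207/2) = 11981 + 2*(2/207)*(-179/2) = 11981 - 358/207 = 2479709/207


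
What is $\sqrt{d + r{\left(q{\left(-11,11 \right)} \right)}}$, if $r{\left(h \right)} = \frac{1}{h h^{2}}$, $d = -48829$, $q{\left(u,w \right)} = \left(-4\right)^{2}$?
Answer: $\frac{i \sqrt{200003583}}{64} \approx 220.97 i$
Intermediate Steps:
$q{\left(u,w \right)} = 16$
$r{\left(h \right)} = \frac{1}{h^{3}}$
$\sqrt{d + r{\left(q{\left(-11,11 \right)} \right)}} = \sqrt{-48829 + \frac{1}{4096}} = \sqrt{- \frac{200003583}{4096}} = \frac{i \sqrt{200003583}}{64}$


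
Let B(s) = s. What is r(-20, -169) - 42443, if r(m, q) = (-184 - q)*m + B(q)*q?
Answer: -13582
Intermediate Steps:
r(m, q) = q² + m*(-184 - q) (r(m, q) = (-184 - q)*m + q*q = m*(-184 - q) + q² = q² + m*(-184 - q))
r(-20, -169) - 42443 = ((-169)² - 184*(-20) - 1*(-20)*(-169)) - 42443 = (28561 + 3680 - 3380) - 42443 = 28861 - 42443 = -13582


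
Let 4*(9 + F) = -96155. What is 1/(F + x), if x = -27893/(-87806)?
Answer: -175612/4223017687 ≈ -4.1584e-5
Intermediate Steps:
F = -96191/4 (F = -9 + (1/4)*(-96155) = -9 - 96155/4 = -96191/4 ≈ -24048.)
x = 27893/87806 (x = -27893*(-1/87806) = 27893/87806 ≈ 0.31767)
1/(F + x) = 1/(-96191/4 + 27893/87806) = 1/(-4223017687/175612) = -175612/4223017687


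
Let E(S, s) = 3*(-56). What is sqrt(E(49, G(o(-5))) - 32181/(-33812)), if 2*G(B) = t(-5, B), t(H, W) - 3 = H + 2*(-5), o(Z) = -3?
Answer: I*sqrt(47744530455)/16906 ≈ 12.925*I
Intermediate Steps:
t(H, W) = -7 + H (t(H, W) = 3 + (H + 2*(-5)) = 3 + (H - 10) = 3 + (-10 + H) = -7 + H)
G(B) = -6 (G(B) = (-7 - 5)/2 = (1/2)*(-12) = -6)
E(S, s) = -168
sqrt(E(49, G(o(-5))) - 32181/(-33812)) = sqrt(-168 - 32181/(-33812)) = sqrt(-168 - 32181*(-1/33812)) = sqrt(-168 + 32181/33812) = sqrt(-5648235/33812) = I*sqrt(47744530455)/16906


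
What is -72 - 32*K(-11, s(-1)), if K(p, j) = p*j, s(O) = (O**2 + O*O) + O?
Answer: 280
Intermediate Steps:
s(O) = O + 2*O**2 (s(O) = (O**2 + O**2) + O = 2*O**2 + O = O + 2*O**2)
K(p, j) = j*p
-72 - 32*K(-11, s(-1)) = -72 - 32*(-(1 + 2*(-1)))*(-11) = -72 - 32*(-(1 - 2))*(-11) = -72 - 32*(-1*(-1))*(-11) = -72 - 32*(-11) = -72 + 352 = 280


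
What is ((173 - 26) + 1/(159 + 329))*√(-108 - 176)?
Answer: 71737*I*√71/244 ≈ 2477.3*I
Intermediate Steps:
((173 - 26) + 1/(159 + 329))*√(-108 - 176) = (147 + 1/488)*√(-284) = (147 + 1/488)*(2*I*√71) = 71737*(2*I*√71)/488 = 71737*I*√71/244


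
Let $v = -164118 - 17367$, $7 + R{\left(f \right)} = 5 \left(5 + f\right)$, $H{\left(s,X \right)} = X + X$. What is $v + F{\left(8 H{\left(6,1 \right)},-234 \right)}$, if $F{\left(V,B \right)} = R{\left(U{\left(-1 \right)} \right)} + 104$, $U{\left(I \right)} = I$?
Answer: $-181368$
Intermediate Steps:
$H{\left(s,X \right)} = 2 X$
$R{\left(f \right)} = 18 + 5 f$ ($R{\left(f \right)} = -7 + 5 \left(5 + f\right) = -7 + \left(25 + 5 f\right) = 18 + 5 f$)
$v = -181485$
$F{\left(V,B \right)} = 117$ ($F{\left(V,B \right)} = \left(18 + 5 \left(-1\right)\right) + 104 = \left(18 - 5\right) + 104 = 13 + 104 = 117$)
$v + F{\left(8 H{\left(6,1 \right)},-234 \right)} = -181485 + 117 = -181368$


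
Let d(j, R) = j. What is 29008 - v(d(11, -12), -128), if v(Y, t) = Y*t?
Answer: 30416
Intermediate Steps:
29008 - v(d(11, -12), -128) = 29008 - 11*(-128) = 29008 - 1*(-1408) = 29008 + 1408 = 30416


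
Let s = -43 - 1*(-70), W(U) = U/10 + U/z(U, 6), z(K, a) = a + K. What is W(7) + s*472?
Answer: 1656881/130 ≈ 12745.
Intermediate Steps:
z(K, a) = K + a
W(U) = U/10 + U/(6 + U) (W(U) = U/10 + U/(U + 6) = U*(1/10) + U/(6 + U) = U/10 + U/(6 + U))
s = 27 (s = -43 + 70 = 27)
W(7) + s*472 = (1/10)*7*(16 + 7)/(6 + 7) + 27*472 = (1/10)*7*23/13 + 12744 = (1/10)*7*(1/13)*23 + 12744 = 161/130 + 12744 = 1656881/130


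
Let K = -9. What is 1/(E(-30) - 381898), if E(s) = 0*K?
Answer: -1/381898 ≈ -2.6185e-6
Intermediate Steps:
E(s) = 0 (E(s) = 0*(-9) = 0)
1/(E(-30) - 381898) = 1/(0 - 381898) = 1/(-381898) = -1/381898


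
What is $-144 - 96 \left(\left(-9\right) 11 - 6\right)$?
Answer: $9936$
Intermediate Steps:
$-144 - 96 \left(\left(-9\right) 11 - 6\right) = -144 - 96 \left(-99 - 6\right) = -144 - -10080 = -144 + 10080 = 9936$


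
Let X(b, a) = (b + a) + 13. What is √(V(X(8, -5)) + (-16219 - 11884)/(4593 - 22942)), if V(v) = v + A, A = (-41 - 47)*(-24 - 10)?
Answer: √1013266551355/18349 ≈ 54.859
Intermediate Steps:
A = 2992 (A = -88*(-34) = 2992)
X(b, a) = 13 + a + b (X(b, a) = (a + b) + 13 = 13 + a + b)
V(v) = 2992 + v (V(v) = v + 2992 = 2992 + v)
√(V(X(8, -5)) + (-16219 - 11884)/(4593 - 22942)) = √((2992 + (13 - 5 + 8)) + (-16219 - 11884)/(4593 - 22942)) = √((2992 + 16) - 28103/(-18349)) = √(3008 - 28103*(-1/18349)) = √(3008 + 28103/18349) = √(55221895/18349) = √1013266551355/18349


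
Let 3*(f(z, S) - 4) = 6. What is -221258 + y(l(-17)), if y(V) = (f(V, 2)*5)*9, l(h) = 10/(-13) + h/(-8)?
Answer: -220988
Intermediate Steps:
f(z, S) = 6 (f(z, S) = 4 + (⅓)*6 = 4 + 2 = 6)
l(h) = -10/13 - h/8 (l(h) = 10*(-1/13) + h*(-⅛) = -10/13 - h/8)
y(V) = 270 (y(V) = (6*5)*9 = 30*9 = 270)
-221258 + y(l(-17)) = -221258 + 270 = -220988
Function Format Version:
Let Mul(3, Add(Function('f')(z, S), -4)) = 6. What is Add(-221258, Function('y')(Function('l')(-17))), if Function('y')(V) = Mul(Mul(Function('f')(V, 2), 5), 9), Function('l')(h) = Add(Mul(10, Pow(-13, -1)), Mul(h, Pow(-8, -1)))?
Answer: -220988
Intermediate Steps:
Function('f')(z, S) = 6 (Function('f')(z, S) = Add(4, Mul(Rational(1, 3), 6)) = Add(4, 2) = 6)
Function('l')(h) = Add(Rational(-10, 13), Mul(Rational(-1, 8), h)) (Function('l')(h) = Add(Mul(10, Rational(-1, 13)), Mul(h, Rational(-1, 8))) = Add(Rational(-10, 13), Mul(Rational(-1, 8), h)))
Function('y')(V) = 270 (Function('y')(V) = Mul(Mul(6, 5), 9) = Mul(30, 9) = 270)
Add(-221258, Function('y')(Function('l')(-17))) = Add(-221258, 270) = -220988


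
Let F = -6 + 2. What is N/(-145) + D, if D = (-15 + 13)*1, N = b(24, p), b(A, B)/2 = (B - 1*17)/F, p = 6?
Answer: -591/290 ≈ -2.0379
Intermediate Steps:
F = -4
b(A, B) = 17/2 - B/2 (b(A, B) = 2*((B - 1*17)/(-4)) = 2*((B - 17)*(-¼)) = 2*((-17 + B)*(-¼)) = 2*(17/4 - B/4) = 17/2 - B/2)
N = 11/2 (N = 17/2 - ½*6 = 17/2 - 3 = 11/2 ≈ 5.5000)
D = -2 (D = -2*1 = -2)
N/(-145) + D = (11/2)/(-145) - 2 = (11/2)*(-1/145) - 2 = -11/290 - 2 = -591/290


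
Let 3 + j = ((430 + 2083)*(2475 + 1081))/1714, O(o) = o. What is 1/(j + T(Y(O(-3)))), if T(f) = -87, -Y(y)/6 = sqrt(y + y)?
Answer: 857/4390984 ≈ 0.00019517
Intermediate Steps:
Y(y) = -6*sqrt(2)*sqrt(y) (Y(y) = -6*sqrt(y + y) = -6*sqrt(2)*sqrt(y))
j = 4465543/857 (j = -3 + ((430 + 2083)*(2475 + 1081))/1714 = -3 + (2513*3556)*(1/1714) = -3 + 8936228*(1/1714) = -3 + 4468114/857 = 4465543/857 ≈ 5210.7)
1/(j + T(Y(O(-3)))) = 1/(4465543/857 - 87) = 1/(4390984/857) = 857/4390984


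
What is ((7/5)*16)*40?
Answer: 896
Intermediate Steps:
((7/5)*16)*40 = (112/5)*40 = 896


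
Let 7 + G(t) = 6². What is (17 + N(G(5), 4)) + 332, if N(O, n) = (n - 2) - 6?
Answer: 345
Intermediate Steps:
G(t) = 29 (G(t) = -7 + 6² = -7 + 36 = 29)
N(O, n) = -8 + n (N(O, n) = (-2 + n) - 6 = -8 + n)
(17 + N(G(5), 4)) + 332 = (17 + (-8 + 4)) + 332 = (17 - 4) + 332 = 13 + 332 = 345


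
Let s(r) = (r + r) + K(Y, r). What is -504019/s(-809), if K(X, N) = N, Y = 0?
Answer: 504019/2427 ≈ 207.67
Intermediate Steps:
s(r) = 3*r (s(r) = (r + r) + r = 2*r + r = 3*r)
-504019/s(-809) = -504019/(3*(-809)) = -504019/(-2427) = -504019*(-1/2427) = 504019/2427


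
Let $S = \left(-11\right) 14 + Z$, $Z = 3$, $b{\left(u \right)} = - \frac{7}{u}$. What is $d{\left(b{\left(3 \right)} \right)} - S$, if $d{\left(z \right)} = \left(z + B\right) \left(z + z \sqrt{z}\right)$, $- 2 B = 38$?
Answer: $\frac{1807}{9} + \frac{448 i \sqrt{21}}{27} \approx 200.78 + 76.037 i$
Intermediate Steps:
$B = -19$ ($B = \left(- \frac{1}{2}\right) 38 = -19$)
$S = -151$ ($S = \left(-11\right) 14 + 3 = -154 + 3 = -151$)
$d{\left(z \right)} = \left(-19 + z\right) \left(z + z^{\frac{3}{2}}\right)$ ($d{\left(z \right)} = \left(z - 19\right) \left(z + z \sqrt{z}\right) = \left(-19 + z\right) \left(z + z^{\frac{3}{2}}\right)$)
$d{\left(b{\left(3 \right)} \right)} - S = \left(\left(- \frac{7}{3}\right)^{2} + \left(- \frac{7}{3}\right)^{\frac{5}{2}} - 19 \left(- \frac{7}{3}\right) - 19 \left(- \frac{7}{3}\right)^{\frac{3}{2}}\right) - -151 = \left(\left(\left(-7\right) \frac{1}{3}\right)^{2} + \left(\left(-7\right) \frac{1}{3}\right)^{\frac{5}{2}} - 19 \left(\left(-7\right) \frac{1}{3}\right) - 19 \left(\left(-7\right) \frac{1}{3}\right)^{\frac{3}{2}}\right) + 151 = \left(\left(- \frac{7}{3}\right)^{2} + \left(- \frac{7}{3}\right)^{\frac{5}{2}} - - \frac{133}{3} - 19 \left(- \frac{7}{3}\right)^{\frac{3}{2}}\right) + 151 = \left(\frac{49}{9} + \frac{49 i \sqrt{21}}{27} + \frac{133}{3} - 19 \left(- \frac{7 i \sqrt{21}}{9}\right)\right) + 151 = \left(\frac{49}{9} + \frac{49 i \sqrt{21}}{27} + \frac{133}{3} + \frac{133 i \sqrt{21}}{9}\right) + 151 = \left(\frac{448}{9} + \frac{448 i \sqrt{21}}{27}\right) + 151 = \frac{1807}{9} + \frac{448 i \sqrt{21}}{27}$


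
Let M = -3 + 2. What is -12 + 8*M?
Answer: -20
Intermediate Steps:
M = -1
-12 + 8*M = -12 + 8*(-1) = -12 - 8 = -20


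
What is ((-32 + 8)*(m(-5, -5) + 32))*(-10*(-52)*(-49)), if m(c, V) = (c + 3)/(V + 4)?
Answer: 20791680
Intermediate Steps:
m(c, V) = (3 + c)/(4 + V)
((-32 + 8)*(m(-5, -5) + 32))*(-10*(-52)*(-49)) = ((-32 + 8)*((3 - 5)/(4 - 5) + 32))*(-10*(-52)*(-49)) = (-24*(-2/(-1) + 32))*(520*(-49)) = -24*(-1*(-2) + 32)*(-25480) = -24*(2 + 32)*(-25480) = -24*34*(-25480) = -816*(-25480) = 20791680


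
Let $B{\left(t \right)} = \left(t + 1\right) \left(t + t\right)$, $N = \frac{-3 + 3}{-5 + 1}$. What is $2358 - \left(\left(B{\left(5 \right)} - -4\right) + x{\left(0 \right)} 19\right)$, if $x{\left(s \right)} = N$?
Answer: $2294$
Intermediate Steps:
$N = 0$ ($N = \frac{0}{-4} = 0 \left(- \frac{1}{4}\right) = 0$)
$x{\left(s \right)} = 0$
$B{\left(t \right)} = 2 t \left(1 + t\right)$ ($B{\left(t \right)} = \left(1 + t\right) 2 t = 2 t \left(1 + t\right)$)
$2358 - \left(\left(B{\left(5 \right)} - -4\right) + x{\left(0 \right)} 19\right) = 2358 - \left(\left(2 \cdot 5 \left(1 + 5\right) - -4\right) + 0 \cdot 19\right) = 2358 - \left(\left(2 \cdot 5 \cdot 6 + 4\right) + 0\right) = 2358 - \left(\left(60 + 4\right) + 0\right) = 2358 - \left(64 + 0\right) = 2358 - 64 = 2294$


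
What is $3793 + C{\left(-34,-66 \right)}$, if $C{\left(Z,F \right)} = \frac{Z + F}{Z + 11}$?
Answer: $\frac{87339}{23} \approx 3797.3$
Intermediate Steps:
$C{\left(Z,F \right)} = \frac{F + Z}{11 + Z}$
$3793 + C{\left(-34,-66 \right)} = 3793 + \frac{-66 - 34}{11 - 34} = 3793 + \frac{1}{-23} \left(-100\right) = 3793 - - \frac{100}{23} = 3793 + \frac{100}{23} = \frac{87339}{23}$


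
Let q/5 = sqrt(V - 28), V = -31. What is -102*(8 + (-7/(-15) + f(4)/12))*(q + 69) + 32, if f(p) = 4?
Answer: -309512/5 - 4488*I*sqrt(59) ≈ -61902.0 - 34473.0*I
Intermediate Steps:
q = 5*I*sqrt(59) (q = 5*sqrt(-31 - 28) = 5*sqrt(-59) = 5*(I*sqrt(59)) = 5*I*sqrt(59) ≈ 38.406*I)
-102*(8 + (-7/(-15) + f(4)/12))*(q + 69) + 32 = -102*(8 + (-7/(-15) + 4/12))*(5*I*sqrt(59) + 69) + 32 = -102*(8 + (-7*(-1/15) + 4*(1/12)))*(69 + 5*I*sqrt(59)) + 32 = -102*(8 + (7/15 + 1/3))*(69 + 5*I*sqrt(59)) + 32 = -102*(8 + 4/5)*(69 + 5*I*sqrt(59)) + 32 = -4488*(69 + 5*I*sqrt(59))/5 + 32 = -102*(3036/5 + 44*I*sqrt(59)) + 32 = (-309672/5 - 4488*I*sqrt(59)) + 32 = -309512/5 - 4488*I*sqrt(59)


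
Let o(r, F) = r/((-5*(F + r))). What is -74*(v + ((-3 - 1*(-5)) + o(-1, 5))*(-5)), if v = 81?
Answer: -10471/2 ≈ -5235.5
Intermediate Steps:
o(r, F) = r/(-5*F - 5*r)
-74*(v + ((-3 - 1*(-5)) + o(-1, 5))*(-5)) = -74*(81 + ((-3 - 1*(-5)) - 1*(-1)/(5*5 + 5*(-1)))*(-5)) = -74*(81 + ((-3 + 5) - 1*(-1)/(25 - 5))*(-5)) = -74*(81 + (2 - 1*(-1)/20)*(-5)) = -74*(81 + (2 - 1*(-1)*1/20)*(-5)) = -74*(81 + (2 + 1/20)*(-5)) = -74*(81 + (41/20)*(-5)) = -74*(81 - 41/4) = -74*283/4 = -10471/2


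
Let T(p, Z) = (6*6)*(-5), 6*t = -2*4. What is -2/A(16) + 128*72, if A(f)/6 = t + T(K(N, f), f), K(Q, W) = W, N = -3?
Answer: 5013505/544 ≈ 9216.0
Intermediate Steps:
t = -4/3 (t = (-2*4)/6 = (1/6)*(-8) = -4/3 ≈ -1.3333)
T(p, Z) = -180 (T(p, Z) = 36*(-5) = -180)
A(f) = -1088 (A(f) = 6*(-4/3 - 180) = 6*(-544/3) = -1088)
-2/A(16) + 128*72 = -2/(-1088) + 128*72 = -2*(-1/1088) + 9216 = 1/544 + 9216 = 5013505/544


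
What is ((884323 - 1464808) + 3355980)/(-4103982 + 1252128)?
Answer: -925165/950618 ≈ -0.97322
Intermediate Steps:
((884323 - 1464808) + 3355980)/(-4103982 + 1252128) = (-580485 + 3355980)/(-2851854) = 2775495*(-1/2851854) = -925165/950618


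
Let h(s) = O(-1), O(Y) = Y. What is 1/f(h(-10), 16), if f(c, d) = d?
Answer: 1/16 ≈ 0.062500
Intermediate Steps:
h(s) = -1
1/f(h(-10), 16) = 1/16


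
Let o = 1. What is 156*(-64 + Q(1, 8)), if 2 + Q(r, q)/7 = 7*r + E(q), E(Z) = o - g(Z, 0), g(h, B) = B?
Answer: -3432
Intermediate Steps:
E(Z) = 1 (E(Z) = 1 - 1*0 = 1 + 0 = 1)
Q(r, q) = -7 + 49*r (Q(r, q) = -14 + 7*(7*r + 1) = -14 + 7*(1 + 7*r) = -14 + (7 + 49*r) = -7 + 49*r)
156*(-64 + Q(1, 8)) = 156*(-64 + (-7 + 49*1)) = 156*(-64 + (-7 + 49)) = 156*(-64 + 42) = 156*(-22) = -3432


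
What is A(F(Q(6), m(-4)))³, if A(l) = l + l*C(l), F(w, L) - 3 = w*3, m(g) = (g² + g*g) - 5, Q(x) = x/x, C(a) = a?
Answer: 74088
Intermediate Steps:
Q(x) = 1
m(g) = -5 + 2*g² (m(g) = (g² + g²) - 5 = 2*g² - 5 = -5 + 2*g²)
F(w, L) = 3 + 3*w (F(w, L) = 3 + w*3 = 3 + 3*w)
A(l) = l + l² (A(l) = l + l*l = l + l²)
A(F(Q(6), m(-4)))³ = ((3 + 3*1)*(1 + (3 + 3*1)))³ = ((3 + 3)*(1 + (3 + 3)))³ = (6*(1 + 6))³ = (6*7)³ = 42³ = 74088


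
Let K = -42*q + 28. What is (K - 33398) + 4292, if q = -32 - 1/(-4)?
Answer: -55489/2 ≈ -27745.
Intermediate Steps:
q = -127/4 (q = -32 - 1*(-¼) = -32 + ¼ = -127/4 ≈ -31.750)
K = 2723/2 (K = -42*(-127/4) + 28 = 2667/2 + 28 = 2723/2 ≈ 1361.5)
(K - 33398) + 4292 = (2723/2 - 33398) + 4292 = -64073/2 + 4292 = -55489/2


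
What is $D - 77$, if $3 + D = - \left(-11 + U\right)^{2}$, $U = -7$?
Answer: $-404$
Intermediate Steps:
$D = -327$ ($D = -3 - \left(-11 - 7\right)^{2} = -3 - \left(-18\right)^{2} = -3 - 324 = -327$)
$D - 77 = -327 - 77 = -404$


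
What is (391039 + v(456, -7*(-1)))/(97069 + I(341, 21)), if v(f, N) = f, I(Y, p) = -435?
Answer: 20605/5086 ≈ 4.0513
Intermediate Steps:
(391039 + v(456, -7*(-1)))/(97069 + I(341, 21)) = (391039 + 456)/(97069 - 435) = 391495/96634 = 391495*(1/96634) = 20605/5086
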